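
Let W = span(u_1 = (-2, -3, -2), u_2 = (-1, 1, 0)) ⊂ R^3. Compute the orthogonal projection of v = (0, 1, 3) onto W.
proj_W(v) = (26/33, 59/33, 34/33)

Set up U = [u_1 | ... | u_2] ∈ R^(3×2). The projector onto W = col(U) is P = U (U^T U)^(-1) U^T.
Compute U^T U =
  [17, -1]
  [-1, 2],
and U^T v = (-9, 1).
Solve U^T U · c = U^T v for the coefficients: c = (-17/33, 8/33). The projection is proj_W(v) = U c.
Check: (v - proj_W(v)) · u_1 = 0  (should be 0).
Check: (v - proj_W(v)) · u_2 = 0  (should be 0).
Result: proj_W(v) = (26/33, 59/33, 34/33).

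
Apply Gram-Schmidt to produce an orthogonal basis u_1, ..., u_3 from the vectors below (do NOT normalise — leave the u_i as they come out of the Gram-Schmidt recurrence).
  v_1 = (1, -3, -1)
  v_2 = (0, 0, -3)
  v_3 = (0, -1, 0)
Orthogonal basis:
  u_1 = (1, -3, -1)
  u_2 = (-3/11, 9/11, -30/11)
  u_3 = (-3/10, -1/10, 0)

Apply the Gram-Schmidt recurrence
  u_1 = v_1
  u_i = v_i − Σ_{j<i} ((v_i · u_j) / (u_j · u_j)) · u_j.

Step by step this gives:
  u_1 = (1, -3, -1)
  u_2 = (-3/11, 9/11, -30/11)
  u_3 = (-3/10, -1/10, 0)

Orthogonality check:
  u_2 · u_1 = 0 (should be 0)
  u_3 · u_1 = 0 (should be 0)
  u_3 · u_2 = 0 (should be 0)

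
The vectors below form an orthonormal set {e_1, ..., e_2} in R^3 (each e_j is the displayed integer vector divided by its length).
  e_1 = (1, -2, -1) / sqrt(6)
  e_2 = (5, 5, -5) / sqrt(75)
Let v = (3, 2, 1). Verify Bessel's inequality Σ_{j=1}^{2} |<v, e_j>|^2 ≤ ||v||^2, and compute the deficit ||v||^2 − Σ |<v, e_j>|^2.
Σ |<v, e_j>|^2 = 6; ||v||^2 = 14; deficit = 8

Write each e_j = u_j / sqrt(<u_j, u_j>) where u_j is the displayed integer vector. Then <v, e_j> = <v, u_j> / sqrt(<u_j, u_j>), so |<v, e_j>|^2 = <v, u_j>^2 / <u_j, u_j>.
Coefficients: <v, e_1> = -2/sqrt(6), <v, e_2> = 20/sqrt(75).
Square and sum: Σ |<v, e_j>|^2 = 6.
Compute ||v||^2 = v·v = 14.
Deficit = 14 − 6 = 8 ≥ 0, confirming Bessel's inequality. (The deficit equals ||v − Σ <v,e_j> e_j||^2, the squared distance from v to span{e_j}.)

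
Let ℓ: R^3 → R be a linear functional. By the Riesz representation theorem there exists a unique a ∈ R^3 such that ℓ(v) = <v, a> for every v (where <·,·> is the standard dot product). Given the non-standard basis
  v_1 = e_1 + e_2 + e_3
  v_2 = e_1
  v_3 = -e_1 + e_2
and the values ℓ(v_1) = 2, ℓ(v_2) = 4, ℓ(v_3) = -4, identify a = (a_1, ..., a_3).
a = (4, 0, -2)

Write a = (a_1, ..., a_3) in the standard basis. For each basis vector v_i, ℓ(v_i) = <v_i, a> is a linear equation in the a_j's. Collect the n equations into a matrix system V a = ℓ, where row i of V is v_i (expressed in the standard basis). Since V is invertible (lower-triangular with 1s on the diagonal, up to permutation), solve by back-substitution:
  V =
[[1, 1, 1],
 [1, 0, 0],
 [-1, 1, 0]]
  V a = (2, 4, -4)
Solving gives a = (4, 0, -2).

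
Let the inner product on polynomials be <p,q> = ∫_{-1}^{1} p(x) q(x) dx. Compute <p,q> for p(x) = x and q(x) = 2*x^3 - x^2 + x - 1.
<p,q> = 22/15

Expand the product: p(x)·q(x) = 2*x^4 - x^3 + x^2 - x.
∫_{-1}^{1} of each monomial x^k gives [2/(k+1) if k even, 0 if k odd]. Integrating term-by-term (or equivalently evaluating the antiderivative F(x) = 2*x^5/5 - x^4/4 + x^3/3 - x^2/2 at the endpoints):
  F(1) − F(−1) = -1/60 − (-89/60) = 22/15.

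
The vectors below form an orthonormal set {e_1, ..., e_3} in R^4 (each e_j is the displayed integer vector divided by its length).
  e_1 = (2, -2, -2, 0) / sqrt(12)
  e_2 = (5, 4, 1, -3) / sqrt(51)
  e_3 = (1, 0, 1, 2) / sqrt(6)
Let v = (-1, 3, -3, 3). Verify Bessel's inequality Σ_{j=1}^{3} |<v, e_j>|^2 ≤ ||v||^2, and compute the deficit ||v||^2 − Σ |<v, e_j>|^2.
Σ |<v, e_j>|^2 = 76/51; ||v||^2 = 28; deficit = 1352/51

Write each e_j = u_j / sqrt(<u_j, u_j>) where u_j is the displayed integer vector. Then <v, e_j> = <v, u_j> / sqrt(<u_j, u_j>), so |<v, e_j>|^2 = <v, u_j>^2 / <u_j, u_j>.
Coefficients: <v, e_1> = -2/sqrt(12), <v, e_2> = -5/sqrt(51), <v, e_3> = 2/sqrt(6).
Square and sum: Σ |<v, e_j>|^2 = 76/51.
Compute ||v||^2 = v·v = 28.
Deficit = 28 − 76/51 = 1352/51 ≥ 0, confirming Bessel's inequality. (The deficit equals ||v − Σ <v,e_j> e_j||^2, the squared distance from v to span{e_j}.)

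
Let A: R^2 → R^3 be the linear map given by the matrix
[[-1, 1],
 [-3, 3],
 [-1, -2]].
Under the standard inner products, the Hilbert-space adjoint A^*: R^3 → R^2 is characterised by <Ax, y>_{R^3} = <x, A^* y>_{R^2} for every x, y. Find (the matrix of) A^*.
A^* = A^T =
[[-1, -3, -1],
 [1, 3, -2]]

For real matrices with standard dot products, the defining identity <Ax, y> = <x, A^* y> gives (Ax)^T y = x^T (A^*) y, i.e. x^T A^T y = x^T (A^*) y. Since this holds for all x, y, we must have A^* = A^T. Therefore
A^* =
[[-1, -3, -1],
 [1, 3, -2]].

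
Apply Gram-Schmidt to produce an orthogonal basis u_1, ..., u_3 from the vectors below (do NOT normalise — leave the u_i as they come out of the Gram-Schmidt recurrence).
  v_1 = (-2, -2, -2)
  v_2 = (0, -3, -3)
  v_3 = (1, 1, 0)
Orthogonal basis:
  u_1 = (-2, -2, -2)
  u_2 = (2, -1, -1)
  u_3 = (0, 1/2, -1/2)

Apply the Gram-Schmidt recurrence
  u_1 = v_1
  u_i = v_i − Σ_{j<i} ((v_i · u_j) / (u_j · u_j)) · u_j.

Step by step this gives:
  u_1 = (-2, -2, -2)
  u_2 = (2, -1, -1)
  u_3 = (0, 1/2, -1/2)

Orthogonality check:
  u_2 · u_1 = 0 (should be 0)
  u_3 · u_1 = 0 (should be 0)
  u_3 · u_2 = 0 (should be 0)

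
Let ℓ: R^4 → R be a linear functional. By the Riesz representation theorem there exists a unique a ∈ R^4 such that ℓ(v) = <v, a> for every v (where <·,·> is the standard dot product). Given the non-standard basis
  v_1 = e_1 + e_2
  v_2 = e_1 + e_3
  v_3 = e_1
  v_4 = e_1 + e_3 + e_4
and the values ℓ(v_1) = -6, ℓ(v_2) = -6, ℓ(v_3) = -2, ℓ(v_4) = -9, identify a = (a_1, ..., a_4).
a = (-2, -4, -4, -3)

Write a = (a_1, ..., a_4) in the standard basis. For each basis vector v_i, ℓ(v_i) = <v_i, a> is a linear equation in the a_j's. Collect the n equations into a matrix system V a = ℓ, where row i of V is v_i (expressed in the standard basis). Since V is invertible (lower-triangular with 1s on the diagonal, up to permutation), solve by back-substitution:
  V =
[[1, 1, 0, 0],
 [1, 0, 1, 0],
 [1, 0, 0, 0],
 [1, 0, 1, 1]]
  V a = (-6, -6, -2, -9)
Solving gives a = (-2, -4, -4, -3).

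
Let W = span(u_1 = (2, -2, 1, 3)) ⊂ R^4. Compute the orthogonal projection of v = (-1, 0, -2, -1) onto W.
proj_W(v) = (-7/9, 7/9, -7/18, -7/6)

Set up U = [u_1 | ... | u_1] ∈ R^(4×1). The projector onto W = col(U) is P = U (U^T U)^(-1) U^T.
Compute U^T U =
  [18],
and U^T v = (-7).
Solve U^T U · c = U^T v for the coefficients: c = (-7/18). The projection is proj_W(v) = U c.
Check: (v - proj_W(v)) · u_1 = 0  (should be 0).
Result: proj_W(v) = (-7/9, 7/9, -7/18, -7/6).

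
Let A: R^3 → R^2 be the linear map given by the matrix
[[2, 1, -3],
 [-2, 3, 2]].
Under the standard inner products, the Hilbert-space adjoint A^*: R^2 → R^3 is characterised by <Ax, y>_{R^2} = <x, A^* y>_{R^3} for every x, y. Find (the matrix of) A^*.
A^* = A^T =
[[2, -2],
 [1, 3],
 [-3, 2]]

For real matrices with standard dot products, the defining identity <Ax, y> = <x, A^* y> gives (Ax)^T y = x^T (A^*) y, i.e. x^T A^T y = x^T (A^*) y. Since this holds for all x, y, we must have A^* = A^T. Therefore
A^* =
[[2, -2],
 [1, 3],
 [-3, 2]].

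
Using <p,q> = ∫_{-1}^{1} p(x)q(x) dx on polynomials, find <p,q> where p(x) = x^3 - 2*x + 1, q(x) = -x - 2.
<p,q> = -46/15

Expand the product: p(x)·q(x) = -x^4 - 2*x^3 + 2*x^2 + 3*x - 2.
∫_{-1}^{1} of each monomial x^k gives [2/(k+1) if k even, 0 if k odd]. Integrating term-by-term (or equivalently evaluating the antiderivative F(x) = -x^5/5 - x^4/2 + 2*x^3/3 + 3*x^2/2 - 2*x at the endpoints):
  F(1) − F(−1) = -8/15 − (38/15) = -46/15.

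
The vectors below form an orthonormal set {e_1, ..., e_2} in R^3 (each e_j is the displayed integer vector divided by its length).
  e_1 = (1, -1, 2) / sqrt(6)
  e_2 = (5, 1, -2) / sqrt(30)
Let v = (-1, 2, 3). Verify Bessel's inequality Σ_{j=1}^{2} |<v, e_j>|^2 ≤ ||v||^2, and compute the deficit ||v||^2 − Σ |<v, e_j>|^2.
Σ |<v, e_j>|^2 = 21/5; ||v||^2 = 14; deficit = 49/5

Write each e_j = u_j / sqrt(<u_j, u_j>) where u_j is the displayed integer vector. Then <v, e_j> = <v, u_j> / sqrt(<u_j, u_j>), so |<v, e_j>|^2 = <v, u_j>^2 / <u_j, u_j>.
Coefficients: <v, e_1> = 3/sqrt(6), <v, e_2> = -9/sqrt(30).
Square and sum: Σ |<v, e_j>|^2 = 21/5.
Compute ||v||^2 = v·v = 14.
Deficit = 14 − 21/5 = 49/5 ≥ 0, confirming Bessel's inequality. (The deficit equals ||v − Σ <v,e_j> e_j||^2, the squared distance from v to span{e_j}.)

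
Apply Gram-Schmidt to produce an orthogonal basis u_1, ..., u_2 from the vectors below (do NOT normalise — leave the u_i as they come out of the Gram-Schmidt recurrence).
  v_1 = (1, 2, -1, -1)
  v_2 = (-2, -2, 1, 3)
Orthogonal basis:
  u_1 = (1, 2, -1, -1)
  u_2 = (-4/7, 6/7, -3/7, 11/7)

Apply the Gram-Schmidt recurrence
  u_1 = v_1
  u_i = v_i − Σ_{j<i} ((v_i · u_j) / (u_j · u_j)) · u_j.

Step by step this gives:
  u_1 = (1, 2, -1, -1)
  u_2 = (-4/7, 6/7, -3/7, 11/7)

Orthogonality check:
  u_2 · u_1 = 0 (should be 0)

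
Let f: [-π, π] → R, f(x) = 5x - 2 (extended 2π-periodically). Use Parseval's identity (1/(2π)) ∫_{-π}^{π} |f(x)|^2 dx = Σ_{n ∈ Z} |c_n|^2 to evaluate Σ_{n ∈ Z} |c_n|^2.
Σ |c_n|^2 = 25π^2/3 + 4

Expand and integrate term by term over [-π, π]:
  ∫ (5x)^2 dx = 25·(2π^3/3); ∫ 2·5·(-2)·x dx = 0 (odd integrand); ∫ (-2)^2 dx = 4·2π.
So (1/(2π)) ∫_{-π}^{π} (5x - 2)^2 dx = 25π^2/3 + 4 = 25π^2/3 + 4.
Parseval ⇒ Σ |c_n|^2 = 25π^2/3 + 4.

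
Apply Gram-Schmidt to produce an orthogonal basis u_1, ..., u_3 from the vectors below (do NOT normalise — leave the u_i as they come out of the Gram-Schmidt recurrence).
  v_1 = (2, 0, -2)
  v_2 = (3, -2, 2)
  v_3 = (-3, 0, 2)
Orthogonal basis:
  u_1 = (2, 0, -2)
  u_2 = (5/2, -2, 5/2)
  u_3 = (-4/33, -10/33, -4/33)

Apply the Gram-Schmidt recurrence
  u_1 = v_1
  u_i = v_i − Σ_{j<i} ((v_i · u_j) / (u_j · u_j)) · u_j.

Step by step this gives:
  u_1 = (2, 0, -2)
  u_2 = (5/2, -2, 5/2)
  u_3 = (-4/33, -10/33, -4/33)

Orthogonality check:
  u_2 · u_1 = 0 (should be 0)
  u_3 · u_1 = 0 (should be 0)
  u_3 · u_2 = 0 (should be 0)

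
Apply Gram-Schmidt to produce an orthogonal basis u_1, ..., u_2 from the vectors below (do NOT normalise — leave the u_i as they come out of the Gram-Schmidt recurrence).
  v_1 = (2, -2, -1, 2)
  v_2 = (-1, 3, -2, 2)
Orthogonal basis:
  u_1 = (2, -2, -1, 2)
  u_2 = (-9/13, 35/13, -28/13, 30/13)

Apply the Gram-Schmidt recurrence
  u_1 = v_1
  u_i = v_i − Σ_{j<i} ((v_i · u_j) / (u_j · u_j)) · u_j.

Step by step this gives:
  u_1 = (2, -2, -1, 2)
  u_2 = (-9/13, 35/13, -28/13, 30/13)

Orthogonality check:
  u_2 · u_1 = 0 (should be 0)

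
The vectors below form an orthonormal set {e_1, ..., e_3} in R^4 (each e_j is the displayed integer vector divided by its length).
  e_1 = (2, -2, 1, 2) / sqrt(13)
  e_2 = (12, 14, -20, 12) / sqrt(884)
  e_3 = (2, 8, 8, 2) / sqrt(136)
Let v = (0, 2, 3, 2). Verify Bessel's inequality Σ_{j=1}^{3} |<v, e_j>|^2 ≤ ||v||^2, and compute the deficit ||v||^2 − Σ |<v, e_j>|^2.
Σ |<v, e_j>|^2 = 15; ||v||^2 = 17; deficit = 2

Write each e_j = u_j / sqrt(<u_j, u_j>) where u_j is the displayed integer vector. Then <v, e_j> = <v, u_j> / sqrt(<u_j, u_j>), so |<v, e_j>|^2 = <v, u_j>^2 / <u_j, u_j>.
Coefficients: <v, e_1> = 3/sqrt(13), <v, e_2> = -8/sqrt(884), <v, e_3> = 44/sqrt(136).
Square and sum: Σ |<v, e_j>|^2 = 15.
Compute ||v||^2 = v·v = 17.
Deficit = 17 − 15 = 2 ≥ 0, confirming Bessel's inequality. (The deficit equals ||v − Σ <v,e_j> e_j||^2, the squared distance from v to span{e_j}.)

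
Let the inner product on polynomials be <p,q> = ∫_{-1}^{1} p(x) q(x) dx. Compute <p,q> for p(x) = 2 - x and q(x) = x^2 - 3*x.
<p,q> = 10/3

Expand the product: p(x)·q(x) = -x^3 + 5*x^2 - 6*x.
∫_{-1}^{1} of each monomial x^k gives [2/(k+1) if k even, 0 if k odd]. Integrating term-by-term (or equivalently evaluating the antiderivative F(x) = -x^4/4 + 5*x^3/3 - 3*x^2 at the endpoints):
  F(1) − F(−1) = -19/12 − (-59/12) = 10/3.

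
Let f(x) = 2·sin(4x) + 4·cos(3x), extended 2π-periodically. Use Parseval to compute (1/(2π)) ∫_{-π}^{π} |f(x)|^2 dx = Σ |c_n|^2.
Σ |c_n|^2 = 10

Expand |f|^2 and use orthogonality of {sin(nx), cos(mx)} on [-π, π]:
  ∫_{-π}^{π} sin(nx)^2 dx = π, ∫ cos(mx)^2 dx = π, and cross terms integrate to 0.
So ∫_{-π}^{π} f(x)^2 dx = 2^2 · π + 4^2 · π = (4 + 16)π.
Divide by 2π: (4 + 16)/2 = 10.
By Parseval, this equals Σ |c_n|^2.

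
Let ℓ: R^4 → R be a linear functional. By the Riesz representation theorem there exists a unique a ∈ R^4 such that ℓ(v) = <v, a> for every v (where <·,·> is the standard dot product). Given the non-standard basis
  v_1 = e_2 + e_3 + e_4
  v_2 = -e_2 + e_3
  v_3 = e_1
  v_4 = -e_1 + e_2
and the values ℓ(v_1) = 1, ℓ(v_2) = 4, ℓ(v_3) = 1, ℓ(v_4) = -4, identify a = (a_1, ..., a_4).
a = (1, -3, 1, 3)

Write a = (a_1, ..., a_4) in the standard basis. For each basis vector v_i, ℓ(v_i) = <v_i, a> is a linear equation in the a_j's. Collect the n equations into a matrix system V a = ℓ, where row i of V is v_i (expressed in the standard basis). Since V is invertible (lower-triangular with 1s on the diagonal, up to permutation), solve by back-substitution:
  V =
[[0, 1, 1, 1],
 [0, -1, 1, 0],
 [1, 0, 0, 0],
 [-1, 1, 0, 0]]
  V a = (1, 4, 1, -4)
Solving gives a = (1, -3, 1, 3).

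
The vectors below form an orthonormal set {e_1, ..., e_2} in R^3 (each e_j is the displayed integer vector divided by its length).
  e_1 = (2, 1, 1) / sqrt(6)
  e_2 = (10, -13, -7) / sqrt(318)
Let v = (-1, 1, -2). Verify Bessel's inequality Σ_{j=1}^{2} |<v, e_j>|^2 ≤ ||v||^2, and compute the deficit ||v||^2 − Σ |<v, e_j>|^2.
Σ |<v, e_j>|^2 = 93/53; ||v||^2 = 6; deficit = 225/53

Write each e_j = u_j / sqrt(<u_j, u_j>) where u_j is the displayed integer vector. Then <v, e_j> = <v, u_j> / sqrt(<u_j, u_j>), so |<v, e_j>|^2 = <v, u_j>^2 / <u_j, u_j>.
Coefficients: <v, e_1> = -3/sqrt(6), <v, e_2> = -9/sqrt(318).
Square and sum: Σ |<v, e_j>|^2 = 93/53.
Compute ||v||^2 = v·v = 6.
Deficit = 6 − 93/53 = 225/53 ≥ 0, confirming Bessel's inequality. (The deficit equals ||v − Σ <v,e_j> e_j||^2, the squared distance from v to span{e_j}.)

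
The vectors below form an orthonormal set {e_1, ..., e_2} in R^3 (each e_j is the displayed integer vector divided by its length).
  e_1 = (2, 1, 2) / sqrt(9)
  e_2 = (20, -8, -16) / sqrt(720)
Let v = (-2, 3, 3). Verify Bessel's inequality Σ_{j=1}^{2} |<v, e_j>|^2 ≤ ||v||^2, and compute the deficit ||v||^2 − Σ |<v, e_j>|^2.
Σ |<v, e_j>|^2 = 101/5; ||v||^2 = 22; deficit = 9/5

Write each e_j = u_j / sqrt(<u_j, u_j>) where u_j is the displayed integer vector. Then <v, e_j> = <v, u_j> / sqrt(<u_j, u_j>), so |<v, e_j>|^2 = <v, u_j>^2 / <u_j, u_j>.
Coefficients: <v, e_1> = 5/sqrt(9), <v, e_2> = -112/sqrt(720).
Square and sum: Σ |<v, e_j>|^2 = 101/5.
Compute ||v||^2 = v·v = 22.
Deficit = 22 − 101/5 = 9/5 ≥ 0, confirming Bessel's inequality. (The deficit equals ||v − Σ <v,e_j> e_j||^2, the squared distance from v to span{e_j}.)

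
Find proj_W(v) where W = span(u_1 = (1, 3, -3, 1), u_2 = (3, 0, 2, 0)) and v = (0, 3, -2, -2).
proj_W(v) = (34/251, 471/251, -553/251, 157/251)

Set up U = [u_1 | ... | u_2] ∈ R^(4×2). The projector onto W = col(U) is P = U (U^T U)^(-1) U^T.
Compute U^T U =
  [20, -3]
  [-3, 13],
and U^T v = (13, -4).
Solve U^T U · c = U^T v for the coefficients: c = (157/251, -41/251). The projection is proj_W(v) = U c.
Check: (v - proj_W(v)) · u_1 = 0  (should be 0).
Check: (v - proj_W(v)) · u_2 = 0  (should be 0).
Result: proj_W(v) = (34/251, 471/251, -553/251, 157/251).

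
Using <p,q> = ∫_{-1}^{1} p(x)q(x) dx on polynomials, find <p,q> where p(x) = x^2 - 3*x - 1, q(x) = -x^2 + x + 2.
<p,q> = -22/5

Expand the product: p(x)·q(x) = -x^4 + 4*x^3 - 7*x - 2.
∫_{-1}^{1} of each monomial x^k gives [2/(k+1) if k even, 0 if k odd]. Integrating term-by-term (or equivalently evaluating the antiderivative F(x) = -x^5/5 + x^4 - 7*x^2/2 - 2*x at the endpoints):
  F(1) − F(−1) = -47/10 − (-3/10) = -22/5.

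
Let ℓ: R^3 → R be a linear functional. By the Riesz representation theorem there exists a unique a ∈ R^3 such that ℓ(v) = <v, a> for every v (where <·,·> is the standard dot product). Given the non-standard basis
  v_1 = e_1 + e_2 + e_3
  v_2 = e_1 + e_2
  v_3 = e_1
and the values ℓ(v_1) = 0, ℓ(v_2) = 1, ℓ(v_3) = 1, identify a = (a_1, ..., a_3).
a = (1, 0, -1)

Write a = (a_1, ..., a_3) in the standard basis. For each basis vector v_i, ℓ(v_i) = <v_i, a> is a linear equation in the a_j's. Collect the n equations into a matrix system V a = ℓ, where row i of V is v_i (expressed in the standard basis). Since V is invertible (lower-triangular with 1s on the diagonal, up to permutation), solve by back-substitution:
  V =
[[1, 1, 1],
 [1, 1, 0],
 [1, 0, 0]]
  V a = (0, 1, 1)
Solving gives a = (1, 0, -1).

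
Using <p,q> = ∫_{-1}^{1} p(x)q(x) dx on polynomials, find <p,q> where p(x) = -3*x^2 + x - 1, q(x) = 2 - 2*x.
<p,q> = -28/3

Expand the product: p(x)·q(x) = 6*x^3 - 8*x^2 + 4*x - 2.
∫_{-1}^{1} of each monomial x^k gives [2/(k+1) if k even, 0 if k odd]. Integrating term-by-term (or equivalently evaluating the antiderivative F(x) = 3*x^4/2 - 8*x^3/3 + 2*x^2 - 2*x at the endpoints):
  F(1) − F(−1) = -7/6 − (49/6) = -28/3.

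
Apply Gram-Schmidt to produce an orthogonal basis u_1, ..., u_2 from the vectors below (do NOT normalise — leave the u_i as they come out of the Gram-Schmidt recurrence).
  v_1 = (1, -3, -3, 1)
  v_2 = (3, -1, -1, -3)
Orthogonal basis:
  u_1 = (1, -3, -3, 1)
  u_2 = (27/10, -1/10, -1/10, -33/10)

Apply the Gram-Schmidt recurrence
  u_1 = v_1
  u_i = v_i − Σ_{j<i} ((v_i · u_j) / (u_j · u_j)) · u_j.

Step by step this gives:
  u_1 = (1, -3, -3, 1)
  u_2 = (27/10, -1/10, -1/10, -33/10)

Orthogonality check:
  u_2 · u_1 = 0 (should be 0)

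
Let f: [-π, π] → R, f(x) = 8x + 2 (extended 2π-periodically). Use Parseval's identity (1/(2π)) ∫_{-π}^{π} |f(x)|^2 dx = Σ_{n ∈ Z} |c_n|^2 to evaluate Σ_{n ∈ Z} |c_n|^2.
Σ |c_n|^2 = 64π^2/3 + 4

Expand and integrate term by term over [-π, π]:
  ∫ (8x)^2 dx = 64·(2π^3/3); ∫ 2·8·(2)·x dx = 0 (odd integrand); ∫ 2^2 dx = 4·2π.
So (1/(2π)) ∫_{-π}^{π} (8x + 2)^2 dx = 64π^2/3 + 4 = 64π^2/3 + 4.
Parseval ⇒ Σ |c_n|^2 = 64π^2/3 + 4.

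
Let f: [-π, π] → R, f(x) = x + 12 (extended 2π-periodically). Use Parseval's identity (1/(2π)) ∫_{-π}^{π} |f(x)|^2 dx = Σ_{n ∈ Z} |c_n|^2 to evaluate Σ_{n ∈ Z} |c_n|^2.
Σ |c_n|^2 = π^2/3 + 144

Expand and integrate term by term over [-π, π]:
  ∫ (x)^2 dx = 1·(2π^3/3); ∫ 2·1·(12)·x dx = 0 (odd integrand); ∫ 12^2 dx = 144·2π.
So (1/(2π)) ∫_{-π}^{π} (x + 12)^2 dx = 1π^2/3 + 144 = π^2/3 + 144.
Parseval ⇒ Σ |c_n|^2 = π^2/3 + 144.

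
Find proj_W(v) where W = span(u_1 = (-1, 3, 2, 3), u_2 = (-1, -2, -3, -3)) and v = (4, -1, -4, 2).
proj_W(v) = (5/3, -205/129, 10/129, -39/43)

Set up U = [u_1 | ... | u_2] ∈ R^(4×2). The projector onto W = col(U) is P = U (U^T U)^(-1) U^T.
Compute U^T U =
  [23, -20]
  [-20, 23],
and U^T v = (-9, 4).
Solve U^T U · c = U^T v for the coefficients: c = (-127/129, -88/129). The projection is proj_W(v) = U c.
Check: (v - proj_W(v)) · u_1 = 0  (should be 0).
Check: (v - proj_W(v)) · u_2 = 0  (should be 0).
Result: proj_W(v) = (5/3, -205/129, 10/129, -39/43).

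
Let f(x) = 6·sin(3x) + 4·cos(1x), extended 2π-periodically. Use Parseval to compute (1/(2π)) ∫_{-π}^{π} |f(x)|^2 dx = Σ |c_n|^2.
Σ |c_n|^2 = 26

Expand |f|^2 and use orthogonality of {sin(nx), cos(mx)} on [-π, π]:
  ∫_{-π}^{π} sin(nx)^2 dx = π, ∫ cos(mx)^2 dx = π, and cross terms integrate to 0.
So ∫_{-π}^{π} f(x)^2 dx = 6^2 · π + 4^2 · π = (36 + 16)π.
Divide by 2π: (36 + 16)/2 = 26.
By Parseval, this equals Σ |c_n|^2.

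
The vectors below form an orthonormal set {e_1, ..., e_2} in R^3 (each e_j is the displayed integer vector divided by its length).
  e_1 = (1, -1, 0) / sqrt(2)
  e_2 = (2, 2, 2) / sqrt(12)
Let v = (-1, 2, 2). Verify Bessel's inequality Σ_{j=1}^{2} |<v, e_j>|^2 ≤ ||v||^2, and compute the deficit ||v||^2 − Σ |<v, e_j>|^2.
Σ |<v, e_j>|^2 = 15/2; ||v||^2 = 9; deficit = 3/2

Write each e_j = u_j / sqrt(<u_j, u_j>) where u_j is the displayed integer vector. Then <v, e_j> = <v, u_j> / sqrt(<u_j, u_j>), so |<v, e_j>|^2 = <v, u_j>^2 / <u_j, u_j>.
Coefficients: <v, e_1> = -3/sqrt(2), <v, e_2> = 6/sqrt(12).
Square and sum: Σ |<v, e_j>|^2 = 15/2.
Compute ||v||^2 = v·v = 9.
Deficit = 9 − 15/2 = 3/2 ≥ 0, confirming Bessel's inequality. (The deficit equals ||v − Σ <v,e_j> e_j||^2, the squared distance from v to span{e_j}.)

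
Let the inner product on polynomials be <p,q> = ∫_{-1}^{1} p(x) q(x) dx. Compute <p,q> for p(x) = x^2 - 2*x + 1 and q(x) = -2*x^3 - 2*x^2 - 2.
<p,q> = -88/15

Expand the product: p(x)·q(x) = -2*x^5 + 2*x^4 + 2*x^3 - 4*x^2 + 4*x - 2.
∫_{-1}^{1} of each monomial x^k gives [2/(k+1) if k even, 0 if k odd]. Integrating term-by-term (or equivalently evaluating the antiderivative F(x) = -x^6/3 + 2*x^5/5 + x^4/2 - 4*x^3/3 + 2*x^2 - 2*x at the endpoints):
  F(1) − F(−1) = -23/30 − (51/10) = -88/15.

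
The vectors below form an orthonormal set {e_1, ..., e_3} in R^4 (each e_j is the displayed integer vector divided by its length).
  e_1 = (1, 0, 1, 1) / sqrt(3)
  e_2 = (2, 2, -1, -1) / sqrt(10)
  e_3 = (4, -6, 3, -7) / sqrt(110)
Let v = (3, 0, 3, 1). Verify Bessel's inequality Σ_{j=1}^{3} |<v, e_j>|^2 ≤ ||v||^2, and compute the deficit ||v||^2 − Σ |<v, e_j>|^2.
Σ |<v, e_j>|^2 = 611/33; ||v||^2 = 19; deficit = 16/33

Write each e_j = u_j / sqrt(<u_j, u_j>) where u_j is the displayed integer vector. Then <v, e_j> = <v, u_j> / sqrt(<u_j, u_j>), so |<v, e_j>|^2 = <v, u_j>^2 / <u_j, u_j>.
Coefficients: <v, e_1> = 7/sqrt(3), <v, e_2> = 2/sqrt(10), <v, e_3> = 14/sqrt(110).
Square and sum: Σ |<v, e_j>|^2 = 611/33.
Compute ||v||^2 = v·v = 19.
Deficit = 19 − 611/33 = 16/33 ≥ 0, confirming Bessel's inequality. (The deficit equals ||v − Σ <v,e_j> e_j||^2, the squared distance from v to span{e_j}.)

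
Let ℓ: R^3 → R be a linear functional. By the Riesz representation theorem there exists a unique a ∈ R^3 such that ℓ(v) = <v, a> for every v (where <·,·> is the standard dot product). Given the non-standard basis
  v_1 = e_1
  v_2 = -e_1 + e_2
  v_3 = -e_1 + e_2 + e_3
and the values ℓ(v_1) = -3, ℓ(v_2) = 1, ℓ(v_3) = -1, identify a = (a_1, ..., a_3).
a = (-3, -2, -2)

Write a = (a_1, ..., a_3) in the standard basis. For each basis vector v_i, ℓ(v_i) = <v_i, a> is a linear equation in the a_j's. Collect the n equations into a matrix system V a = ℓ, where row i of V is v_i (expressed in the standard basis). Since V is invertible (lower-triangular with 1s on the diagonal, up to permutation), solve by back-substitution:
  V =
[[1, 0, 0],
 [-1, 1, 0],
 [-1, 1, 1]]
  V a = (-3, 1, -1)
Solving gives a = (-3, -2, -2).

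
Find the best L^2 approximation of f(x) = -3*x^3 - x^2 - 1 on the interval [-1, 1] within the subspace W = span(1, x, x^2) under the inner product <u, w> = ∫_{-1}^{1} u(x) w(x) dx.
g(x) = -x^2 - 9*x/5 - 1

The best approximation g ∈ W is the orthogonal projection of f onto W. Writing g = a_0 + a_1 x + a_2 x^2, the coefficients solve the normal equations G · a = b where
  G_{ij} = <φ_i, φ_j> and b_i = <f, φ_i>, with φ_0 = 1, φ_1 = x, φ_2 = x^2.
G =
  [2, 0, 2/3]
  [0, 2/3, 0]
  [2/3, 0, 2/5],
b = (-8/3, -6/5, -16/15).
Solving gives a_0 = -1, a_1 = -9/5, a_2 = -1, so
  g(x) = -x^2 - 9*x/5 - 1.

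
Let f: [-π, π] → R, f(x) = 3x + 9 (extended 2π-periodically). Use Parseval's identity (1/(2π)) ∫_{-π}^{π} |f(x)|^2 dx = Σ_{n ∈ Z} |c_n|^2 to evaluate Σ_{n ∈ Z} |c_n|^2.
Σ |c_n|^2 = 3π^2 + 81

Expand and integrate term by term over [-π, π]:
  ∫ (3x)^2 dx = 9·(2π^3/3); ∫ 2·3·(9)·x dx = 0 (odd integrand); ∫ 9^2 dx = 81·2π.
So (1/(2π)) ∫_{-π}^{π} (3x + 9)^2 dx = 9π^2/3 + 81 = 3π^2 + 81.
Parseval ⇒ Σ |c_n|^2 = 3π^2 + 81.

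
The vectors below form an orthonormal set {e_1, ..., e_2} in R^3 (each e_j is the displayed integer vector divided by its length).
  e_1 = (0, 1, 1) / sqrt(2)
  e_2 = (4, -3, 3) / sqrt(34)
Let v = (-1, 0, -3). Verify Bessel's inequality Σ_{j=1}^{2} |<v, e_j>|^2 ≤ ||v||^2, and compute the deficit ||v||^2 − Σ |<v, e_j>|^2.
Σ |<v, e_j>|^2 = 161/17; ||v||^2 = 10; deficit = 9/17

Write each e_j = u_j / sqrt(<u_j, u_j>) where u_j is the displayed integer vector. Then <v, e_j> = <v, u_j> / sqrt(<u_j, u_j>), so |<v, e_j>|^2 = <v, u_j>^2 / <u_j, u_j>.
Coefficients: <v, e_1> = -3/sqrt(2), <v, e_2> = -13/sqrt(34).
Square and sum: Σ |<v, e_j>|^2 = 161/17.
Compute ||v||^2 = v·v = 10.
Deficit = 10 − 161/17 = 9/17 ≥ 0, confirming Bessel's inequality. (The deficit equals ||v − Σ <v,e_j> e_j||^2, the squared distance from v to span{e_j}.)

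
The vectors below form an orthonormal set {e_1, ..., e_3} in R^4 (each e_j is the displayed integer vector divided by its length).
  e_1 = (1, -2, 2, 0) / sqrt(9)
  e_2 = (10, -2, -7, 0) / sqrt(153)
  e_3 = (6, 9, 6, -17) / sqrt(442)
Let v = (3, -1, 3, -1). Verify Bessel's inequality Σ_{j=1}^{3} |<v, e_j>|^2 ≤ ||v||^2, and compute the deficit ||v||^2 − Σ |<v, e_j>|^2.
Σ |<v, e_j>|^2 = 242/13; ||v||^2 = 20; deficit = 18/13

Write each e_j = u_j / sqrt(<u_j, u_j>) where u_j is the displayed integer vector. Then <v, e_j> = <v, u_j> / sqrt(<u_j, u_j>), so |<v, e_j>|^2 = <v, u_j>^2 / <u_j, u_j>.
Coefficients: <v, e_1> = 11/sqrt(9), <v, e_2> = 11/sqrt(153), <v, e_3> = 44/sqrt(442).
Square and sum: Σ |<v, e_j>|^2 = 242/13.
Compute ||v||^2 = v·v = 20.
Deficit = 20 − 242/13 = 18/13 ≥ 0, confirming Bessel's inequality. (The deficit equals ||v − Σ <v,e_j> e_j||^2, the squared distance from v to span{e_j}.)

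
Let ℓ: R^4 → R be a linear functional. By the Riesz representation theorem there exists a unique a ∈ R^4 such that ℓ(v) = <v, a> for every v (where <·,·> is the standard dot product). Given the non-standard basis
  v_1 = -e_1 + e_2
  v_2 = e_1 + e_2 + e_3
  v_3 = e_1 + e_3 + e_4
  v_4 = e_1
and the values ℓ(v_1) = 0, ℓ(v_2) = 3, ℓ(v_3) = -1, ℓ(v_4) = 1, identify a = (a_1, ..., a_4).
a = (1, 1, 1, -3)

Write a = (a_1, ..., a_4) in the standard basis. For each basis vector v_i, ℓ(v_i) = <v_i, a> is a linear equation in the a_j's. Collect the n equations into a matrix system V a = ℓ, where row i of V is v_i (expressed in the standard basis). Since V is invertible (lower-triangular with 1s on the diagonal, up to permutation), solve by back-substitution:
  V =
[[-1, 1, 0, 0],
 [1, 1, 1, 0],
 [1, 0, 1, 1],
 [1, 0, 0, 0]]
  V a = (0, 3, -1, 1)
Solving gives a = (1, 1, 1, -3).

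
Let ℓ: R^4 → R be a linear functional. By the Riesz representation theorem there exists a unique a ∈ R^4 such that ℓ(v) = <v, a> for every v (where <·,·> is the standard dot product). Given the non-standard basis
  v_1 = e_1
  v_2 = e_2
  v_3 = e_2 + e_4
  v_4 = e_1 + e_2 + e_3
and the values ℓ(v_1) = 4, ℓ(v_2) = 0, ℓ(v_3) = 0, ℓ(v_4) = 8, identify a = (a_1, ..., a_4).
a = (4, 0, 4, 0)

Write a = (a_1, ..., a_4) in the standard basis. For each basis vector v_i, ℓ(v_i) = <v_i, a> is a linear equation in the a_j's. Collect the n equations into a matrix system V a = ℓ, where row i of V is v_i (expressed in the standard basis). Since V is invertible (lower-triangular with 1s on the diagonal, up to permutation), solve by back-substitution:
  V =
[[1, 0, 0, 0],
 [0, 1, 0, 0],
 [0, 1, 0, 1],
 [1, 1, 1, 0]]
  V a = (4, 0, 0, 8)
Solving gives a = (4, 0, 4, 0).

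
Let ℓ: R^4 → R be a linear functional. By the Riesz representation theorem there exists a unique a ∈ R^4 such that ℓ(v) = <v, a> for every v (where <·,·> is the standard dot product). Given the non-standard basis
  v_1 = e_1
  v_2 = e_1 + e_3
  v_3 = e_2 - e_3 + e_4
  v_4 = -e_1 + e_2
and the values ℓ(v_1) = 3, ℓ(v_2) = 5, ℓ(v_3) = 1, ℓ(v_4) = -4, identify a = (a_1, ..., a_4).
a = (3, -1, 2, 4)

Write a = (a_1, ..., a_4) in the standard basis. For each basis vector v_i, ℓ(v_i) = <v_i, a> is a linear equation in the a_j's. Collect the n equations into a matrix system V a = ℓ, where row i of V is v_i (expressed in the standard basis). Since V is invertible (lower-triangular with 1s on the diagonal, up to permutation), solve by back-substitution:
  V =
[[1, 0, 0, 0],
 [1, 0, 1, 0],
 [0, 1, -1, 1],
 [-1, 1, 0, 0]]
  V a = (3, 5, 1, -4)
Solving gives a = (3, -1, 2, 4).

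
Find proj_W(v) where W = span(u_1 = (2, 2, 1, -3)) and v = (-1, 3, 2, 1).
proj_W(v) = (1/3, 1/3, 1/6, -1/2)

Set up U = [u_1 | ... | u_1] ∈ R^(4×1). The projector onto W = col(U) is P = U (U^T U)^(-1) U^T.
Compute U^T U =
  [18],
and U^T v = (3).
Solve U^T U · c = U^T v for the coefficients: c = (1/6). The projection is proj_W(v) = U c.
Check: (v - proj_W(v)) · u_1 = 0  (should be 0).
Result: proj_W(v) = (1/3, 1/3, 1/6, -1/2).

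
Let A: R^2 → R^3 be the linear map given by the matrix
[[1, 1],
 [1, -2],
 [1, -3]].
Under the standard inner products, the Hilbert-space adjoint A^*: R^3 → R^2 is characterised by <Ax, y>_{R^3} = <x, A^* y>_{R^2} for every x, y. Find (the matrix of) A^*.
A^* = A^T =
[[1, 1, 1],
 [1, -2, -3]]

For real matrices with standard dot products, the defining identity <Ax, y> = <x, A^* y> gives (Ax)^T y = x^T (A^*) y, i.e. x^T A^T y = x^T (A^*) y. Since this holds for all x, y, we must have A^* = A^T. Therefore
A^* =
[[1, 1, 1],
 [1, -2, -3]].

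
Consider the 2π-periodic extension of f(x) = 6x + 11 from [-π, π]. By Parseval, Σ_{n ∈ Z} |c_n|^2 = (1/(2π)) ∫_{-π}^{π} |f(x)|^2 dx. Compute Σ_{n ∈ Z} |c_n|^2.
Σ |c_n|^2 = 12π^2 + 121

Expand and integrate term by term over [-π, π]:
  ∫ (6x)^2 dx = 36·(2π^3/3); ∫ 2·6·(11)·x dx = 0 (odd integrand); ∫ 11^2 dx = 121·2π.
So (1/(2π)) ∫_{-π}^{π} (6x + 11)^2 dx = 36π^2/3 + 121 = 12π^2 + 121.
Parseval ⇒ Σ |c_n|^2 = 12π^2 + 121.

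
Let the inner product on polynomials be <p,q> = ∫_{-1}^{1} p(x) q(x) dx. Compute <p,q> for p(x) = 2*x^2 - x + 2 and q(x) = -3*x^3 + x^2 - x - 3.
<p,q> = -12

Expand the product: p(x)·q(x) = -6*x^5 + 5*x^4 - 9*x^3 - 3*x^2 + x - 6.
∫_{-1}^{1} of each monomial x^k gives [2/(k+1) if k even, 0 if k odd]. Integrating term-by-term (or equivalently evaluating the antiderivative F(x) = -x^6 + x^5 - 9*x^4/4 - x^3 + x^2/2 - 6*x at the endpoints):
  F(1) − F(−1) = -35/4 − (13/4) = -12.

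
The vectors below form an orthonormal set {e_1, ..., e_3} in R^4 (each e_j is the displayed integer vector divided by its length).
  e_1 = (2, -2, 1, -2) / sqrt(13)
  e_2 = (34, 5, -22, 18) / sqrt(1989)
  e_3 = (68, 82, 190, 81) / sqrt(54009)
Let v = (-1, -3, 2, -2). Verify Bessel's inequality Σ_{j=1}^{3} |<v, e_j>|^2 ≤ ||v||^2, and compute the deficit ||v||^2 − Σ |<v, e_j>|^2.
Σ |<v, e_j>|^2 = 5729/353; ||v||^2 = 18; deficit = 625/353

Write each e_j = u_j / sqrt(<u_j, u_j>) where u_j is the displayed integer vector. Then <v, e_j> = <v, u_j> / sqrt(<u_j, u_j>), so |<v, e_j>|^2 = <v, u_j>^2 / <u_j, u_j>.
Coefficients: <v, e_1> = 10/sqrt(13), <v, e_2> = -129/sqrt(1989), <v, e_3> = -96/sqrt(54009).
Square and sum: Σ |<v, e_j>|^2 = 5729/353.
Compute ||v||^2 = v·v = 18.
Deficit = 18 − 5729/353 = 625/353 ≥ 0, confirming Bessel's inequality. (The deficit equals ||v − Σ <v,e_j> e_j||^2, the squared distance from v to span{e_j}.)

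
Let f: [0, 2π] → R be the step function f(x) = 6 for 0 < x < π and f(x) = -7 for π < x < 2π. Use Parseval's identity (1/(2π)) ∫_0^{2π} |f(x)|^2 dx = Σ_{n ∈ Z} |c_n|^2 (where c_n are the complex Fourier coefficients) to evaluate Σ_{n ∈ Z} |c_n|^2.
Σ |c_n|^2 = 85/2

Parseval equates the L^2 energy of f (normalised by 1/(2π)) with the ℓ^2 sum of its Fourier coefficients: (1/(2π)) ∫_0^{2π} |f|^2 = Σ |c_n|^2.
Compute the left side: (1/(2π)) [∫_0^π 6^2 dx + ∫_π^{2π} (-7)^2 dx] = (1/(2π)) · (36π + 49π) = (36 + 49)/2 = 85/2.
So Σ_{n ∈ Z} |c_n|^2 = 85/2.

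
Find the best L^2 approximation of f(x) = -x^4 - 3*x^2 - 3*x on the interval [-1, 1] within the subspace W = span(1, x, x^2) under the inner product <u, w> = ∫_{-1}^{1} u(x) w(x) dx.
g(x) = -27*x^2/7 - 3*x + 3/35

The best approximation g ∈ W is the orthogonal projection of f onto W. Writing g = a_0 + a_1 x + a_2 x^2, the coefficients solve the normal equations G · a = b where
  G_{ij} = <φ_i, φ_j> and b_i = <f, φ_i>, with φ_0 = 1, φ_1 = x, φ_2 = x^2.
G =
  [2, 0, 2/3]
  [0, 2/3, 0]
  [2/3, 0, 2/5],
b = (-12/5, -2, -52/35).
Solving gives a_0 = 3/35, a_1 = -3, a_2 = -27/7, so
  g(x) = -27*x^2/7 - 3*x + 3/35.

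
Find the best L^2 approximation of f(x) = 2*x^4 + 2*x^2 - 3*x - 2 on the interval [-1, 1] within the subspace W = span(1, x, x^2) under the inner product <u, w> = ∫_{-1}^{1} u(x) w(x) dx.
g(x) = 26*x^2/7 - 3*x - 76/35

The best approximation g ∈ W is the orthogonal projection of f onto W. Writing g = a_0 + a_1 x + a_2 x^2, the coefficients solve the normal equations G · a = b where
  G_{ij} = <φ_i, φ_j> and b_i = <f, φ_i>, with φ_0 = 1, φ_1 = x, φ_2 = x^2.
G =
  [2, 0, 2/3]
  [0, 2/3, 0]
  [2/3, 0, 2/5],
b = (-28/15, -2, 4/105).
Solving gives a_0 = -76/35, a_1 = -3, a_2 = 26/7, so
  g(x) = 26*x^2/7 - 3*x - 76/35.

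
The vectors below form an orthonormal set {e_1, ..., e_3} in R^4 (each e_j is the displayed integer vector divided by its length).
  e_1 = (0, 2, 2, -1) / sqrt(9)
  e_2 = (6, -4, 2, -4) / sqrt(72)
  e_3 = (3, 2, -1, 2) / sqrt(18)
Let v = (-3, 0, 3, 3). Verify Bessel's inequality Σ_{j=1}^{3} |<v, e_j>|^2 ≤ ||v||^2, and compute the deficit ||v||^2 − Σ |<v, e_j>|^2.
Σ |<v, e_j>|^2 = 11; ||v||^2 = 27; deficit = 16

Write each e_j = u_j / sqrt(<u_j, u_j>) where u_j is the displayed integer vector. Then <v, e_j> = <v, u_j> / sqrt(<u_j, u_j>), so |<v, e_j>|^2 = <v, u_j>^2 / <u_j, u_j>.
Coefficients: <v, e_1> = 3/sqrt(9), <v, e_2> = -24/sqrt(72), <v, e_3> = -6/sqrt(18).
Square and sum: Σ |<v, e_j>|^2 = 11.
Compute ||v||^2 = v·v = 27.
Deficit = 27 − 11 = 16 ≥ 0, confirming Bessel's inequality. (The deficit equals ||v − Σ <v,e_j> e_j||^2, the squared distance from v to span{e_j}.)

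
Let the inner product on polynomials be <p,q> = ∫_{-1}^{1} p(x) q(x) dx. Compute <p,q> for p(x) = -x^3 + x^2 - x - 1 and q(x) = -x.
<p,q> = 16/15

Expand the product: p(x)·q(x) = x^4 - x^3 + x^2 + x.
∫_{-1}^{1} of each monomial x^k gives [2/(k+1) if k even, 0 if k odd]. Integrating term-by-term (or equivalently evaluating the antiderivative F(x) = x^5/5 - x^4/4 + x^3/3 + x^2/2 at the endpoints):
  F(1) − F(−1) = 47/60 − (-17/60) = 16/15.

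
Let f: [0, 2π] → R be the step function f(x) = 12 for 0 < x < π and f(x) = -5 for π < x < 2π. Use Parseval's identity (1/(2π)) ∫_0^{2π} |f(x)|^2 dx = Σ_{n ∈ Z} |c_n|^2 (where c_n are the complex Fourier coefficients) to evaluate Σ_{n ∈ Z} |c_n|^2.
Σ |c_n|^2 = 169/2

Parseval equates the L^2 energy of f (normalised by 1/(2π)) with the ℓ^2 sum of its Fourier coefficients: (1/(2π)) ∫_0^{2π} |f|^2 = Σ |c_n|^2.
Compute the left side: (1/(2π)) [∫_0^π 12^2 dx + ∫_π^{2π} (-5)^2 dx] = (1/(2π)) · (144π + 25π) = (144 + 25)/2 = 169/2.
So Σ_{n ∈ Z} |c_n|^2 = 169/2.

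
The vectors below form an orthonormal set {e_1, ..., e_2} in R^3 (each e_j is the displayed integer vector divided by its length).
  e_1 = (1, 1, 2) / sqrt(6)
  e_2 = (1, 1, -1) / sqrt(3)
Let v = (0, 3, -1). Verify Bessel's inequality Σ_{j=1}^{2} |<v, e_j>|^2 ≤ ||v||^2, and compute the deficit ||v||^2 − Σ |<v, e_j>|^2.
Σ |<v, e_j>|^2 = 11/2; ||v||^2 = 10; deficit = 9/2

Write each e_j = u_j / sqrt(<u_j, u_j>) where u_j is the displayed integer vector. Then <v, e_j> = <v, u_j> / sqrt(<u_j, u_j>), so |<v, e_j>|^2 = <v, u_j>^2 / <u_j, u_j>.
Coefficients: <v, e_1> = 1/sqrt(6), <v, e_2> = 4/sqrt(3).
Square and sum: Σ |<v, e_j>|^2 = 11/2.
Compute ||v||^2 = v·v = 10.
Deficit = 10 − 11/2 = 9/2 ≥ 0, confirming Bessel's inequality. (The deficit equals ||v − Σ <v,e_j> e_j||^2, the squared distance from v to span{e_j}.)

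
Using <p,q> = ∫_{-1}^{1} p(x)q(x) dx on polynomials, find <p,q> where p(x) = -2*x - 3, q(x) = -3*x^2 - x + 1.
<p,q> = 4/3

Expand the product: p(x)·q(x) = 6*x^3 + 11*x^2 + x - 3.
∫_{-1}^{1} of each monomial x^k gives [2/(k+1) if k even, 0 if k odd]. Integrating term-by-term (or equivalently evaluating the antiderivative F(x) = 3*x^4/2 + 11*x^3/3 + x^2/2 - 3*x at the endpoints):
  F(1) − F(−1) = 8/3 − (4/3) = 4/3.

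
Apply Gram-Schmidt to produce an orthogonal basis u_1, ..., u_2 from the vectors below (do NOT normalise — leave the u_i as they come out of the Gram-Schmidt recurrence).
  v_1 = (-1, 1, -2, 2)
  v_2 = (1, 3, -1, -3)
Orthogonal basis:
  u_1 = (-1, 1, -2, 2)
  u_2 = (4/5, 16/5, -7/5, -13/5)

Apply the Gram-Schmidt recurrence
  u_1 = v_1
  u_i = v_i − Σ_{j<i} ((v_i · u_j) / (u_j · u_j)) · u_j.

Step by step this gives:
  u_1 = (-1, 1, -2, 2)
  u_2 = (4/5, 16/5, -7/5, -13/5)

Orthogonality check:
  u_2 · u_1 = 0 (should be 0)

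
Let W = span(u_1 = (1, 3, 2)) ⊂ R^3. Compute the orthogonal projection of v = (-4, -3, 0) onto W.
proj_W(v) = (-13/14, -39/14, -13/7)

Set up U = [u_1 | ... | u_1] ∈ R^(3×1). The projector onto W = col(U) is P = U (U^T U)^(-1) U^T.
Compute U^T U =
  [14],
and U^T v = (-13).
Solve U^T U · c = U^T v for the coefficients: c = (-13/14). The projection is proj_W(v) = U c.
Check: (v - proj_W(v)) · u_1 = 0  (should be 0).
Result: proj_W(v) = (-13/14, -39/14, -13/7).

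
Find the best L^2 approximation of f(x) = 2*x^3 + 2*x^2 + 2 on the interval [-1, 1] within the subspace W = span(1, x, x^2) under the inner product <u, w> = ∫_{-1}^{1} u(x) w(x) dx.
g(x) = 2*x^2 + 6*x/5 + 2

The best approximation g ∈ W is the orthogonal projection of f onto W. Writing g = a_0 + a_1 x + a_2 x^2, the coefficients solve the normal equations G · a = b where
  G_{ij} = <φ_i, φ_j> and b_i = <f, φ_i>, with φ_0 = 1, φ_1 = x, φ_2 = x^2.
G =
  [2, 0, 2/3]
  [0, 2/3, 0]
  [2/3, 0, 2/5],
b = (16/3, 4/5, 32/15).
Solving gives a_0 = 2, a_1 = 6/5, a_2 = 2, so
  g(x) = 2*x^2 + 6*x/5 + 2.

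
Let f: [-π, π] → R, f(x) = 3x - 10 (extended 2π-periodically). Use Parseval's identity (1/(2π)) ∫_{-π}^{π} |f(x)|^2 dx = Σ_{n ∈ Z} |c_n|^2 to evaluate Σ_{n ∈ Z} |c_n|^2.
Σ |c_n|^2 = 3π^2 + 100

Expand and integrate term by term over [-π, π]:
  ∫ (3x)^2 dx = 9·(2π^3/3); ∫ 2·3·(-10)·x dx = 0 (odd integrand); ∫ (-10)^2 dx = 100·2π.
So (1/(2π)) ∫_{-π}^{π} (3x - 10)^2 dx = 9π^2/3 + 100 = 3π^2 + 100.
Parseval ⇒ Σ |c_n|^2 = 3π^2 + 100.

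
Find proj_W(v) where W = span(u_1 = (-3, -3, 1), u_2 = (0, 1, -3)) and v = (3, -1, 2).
proj_W(v) = (123/77, 89/154, 389/154)

Set up U = [u_1 | ... | u_2] ∈ R^(3×2). The projector onto W = col(U) is P = U (U^T U)^(-1) U^T.
Compute U^T U =
  [19, -6]
  [-6, 10],
and U^T v = (-4, -7).
Solve U^T U · c = U^T v for the coefficients: c = (-41/77, -157/154). The projection is proj_W(v) = U c.
Check: (v - proj_W(v)) · u_1 = 0  (should be 0).
Check: (v - proj_W(v)) · u_2 = 0  (should be 0).
Result: proj_W(v) = (123/77, 89/154, 389/154).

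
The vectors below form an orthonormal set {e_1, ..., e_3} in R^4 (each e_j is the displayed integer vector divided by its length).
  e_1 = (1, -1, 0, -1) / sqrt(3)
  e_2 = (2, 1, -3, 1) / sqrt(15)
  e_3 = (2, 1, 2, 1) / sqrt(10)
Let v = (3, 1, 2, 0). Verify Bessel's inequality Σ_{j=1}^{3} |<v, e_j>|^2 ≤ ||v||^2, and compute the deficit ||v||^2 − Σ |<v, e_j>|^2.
Σ |<v, e_j>|^2 = 27/2; ||v||^2 = 14; deficit = 1/2

Write each e_j = u_j / sqrt(<u_j, u_j>) where u_j is the displayed integer vector. Then <v, e_j> = <v, u_j> / sqrt(<u_j, u_j>), so |<v, e_j>|^2 = <v, u_j>^2 / <u_j, u_j>.
Coefficients: <v, e_1> = 2/sqrt(3), <v, e_2> = 1/sqrt(15), <v, e_3> = 11/sqrt(10).
Square and sum: Σ |<v, e_j>|^2 = 27/2.
Compute ||v||^2 = v·v = 14.
Deficit = 14 − 27/2 = 1/2 ≥ 0, confirming Bessel's inequality. (The deficit equals ||v − Σ <v,e_j> e_j||^2, the squared distance from v to span{e_j}.)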